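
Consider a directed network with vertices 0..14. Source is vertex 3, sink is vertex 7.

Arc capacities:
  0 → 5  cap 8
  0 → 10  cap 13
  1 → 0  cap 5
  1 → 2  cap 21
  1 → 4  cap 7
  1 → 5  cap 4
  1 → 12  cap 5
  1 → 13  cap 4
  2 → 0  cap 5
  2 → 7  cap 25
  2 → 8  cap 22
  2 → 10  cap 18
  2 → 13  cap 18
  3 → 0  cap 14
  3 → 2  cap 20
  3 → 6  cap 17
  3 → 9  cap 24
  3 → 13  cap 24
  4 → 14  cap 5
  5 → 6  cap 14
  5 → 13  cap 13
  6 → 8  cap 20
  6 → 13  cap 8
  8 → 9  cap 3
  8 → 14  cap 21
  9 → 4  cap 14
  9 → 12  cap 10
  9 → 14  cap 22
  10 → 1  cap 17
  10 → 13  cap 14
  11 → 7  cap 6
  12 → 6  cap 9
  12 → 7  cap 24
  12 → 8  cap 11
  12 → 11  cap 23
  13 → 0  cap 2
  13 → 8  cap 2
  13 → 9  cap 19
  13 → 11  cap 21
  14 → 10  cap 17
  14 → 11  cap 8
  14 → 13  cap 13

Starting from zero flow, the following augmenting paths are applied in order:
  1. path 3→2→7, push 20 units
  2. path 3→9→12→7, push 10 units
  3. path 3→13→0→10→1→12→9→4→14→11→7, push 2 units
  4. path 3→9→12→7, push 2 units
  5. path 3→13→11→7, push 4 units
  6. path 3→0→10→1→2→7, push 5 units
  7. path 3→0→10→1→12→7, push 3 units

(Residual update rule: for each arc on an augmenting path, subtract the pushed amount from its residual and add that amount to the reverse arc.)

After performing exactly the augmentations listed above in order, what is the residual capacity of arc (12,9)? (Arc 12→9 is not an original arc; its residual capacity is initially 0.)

after path 1 (3→2→7, push 20): res(12,9)=0
after path 2 (3→9→12→7, push 10): res(12,9)=10
after path 3 (3→13→0→10→1→12→9→4→14→11→7, push 2): res(12,9)=8
after path 4 (3→9→12→7, push 2): res(12,9)=10
after path 5 (3→13→11→7, push 4): res(12,9)=10
after path 6 (3→0→10→1→2→7, push 5): res(12,9)=10
after path 7 (3→0→10→1→12→7, push 3): res(12,9)=10

Residual capacity of (12,9): 10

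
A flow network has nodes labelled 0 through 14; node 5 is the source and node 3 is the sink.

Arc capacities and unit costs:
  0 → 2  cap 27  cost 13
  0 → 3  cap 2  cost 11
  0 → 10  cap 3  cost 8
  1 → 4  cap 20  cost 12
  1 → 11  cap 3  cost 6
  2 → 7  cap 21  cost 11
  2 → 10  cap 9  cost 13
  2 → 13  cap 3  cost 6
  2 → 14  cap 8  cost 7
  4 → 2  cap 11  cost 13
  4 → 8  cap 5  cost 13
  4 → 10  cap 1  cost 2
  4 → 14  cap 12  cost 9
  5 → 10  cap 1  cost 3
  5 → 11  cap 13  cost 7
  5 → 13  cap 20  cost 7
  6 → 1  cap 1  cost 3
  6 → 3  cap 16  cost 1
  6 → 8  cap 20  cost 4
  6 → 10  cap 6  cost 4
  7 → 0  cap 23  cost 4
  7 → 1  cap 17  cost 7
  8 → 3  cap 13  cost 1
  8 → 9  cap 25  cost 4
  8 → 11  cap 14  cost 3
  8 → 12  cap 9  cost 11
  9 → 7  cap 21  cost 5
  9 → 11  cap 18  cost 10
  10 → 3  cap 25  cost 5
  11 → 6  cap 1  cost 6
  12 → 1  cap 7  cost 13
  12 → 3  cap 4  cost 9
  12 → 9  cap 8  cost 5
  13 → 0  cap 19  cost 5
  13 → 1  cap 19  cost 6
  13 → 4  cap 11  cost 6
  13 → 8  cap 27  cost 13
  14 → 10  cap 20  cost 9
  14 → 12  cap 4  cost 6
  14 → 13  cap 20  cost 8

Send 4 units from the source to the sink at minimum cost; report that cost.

shortest-cost path #1: 5→10→3 push 1 @ unit cost 8 (adds 8)
shortest-cost path #2: 5→11→6→3 push 1 @ unit cost 14 (adds 14)
shortest-cost path #3: 5→13→4→10→3 push 1 @ unit cost 20 (adds 20)
shortest-cost path #4: 5→13→8→3 push 1 @ unit cost 21 (adds 21)
total cost = 63

Minimum cost for 4 units: 63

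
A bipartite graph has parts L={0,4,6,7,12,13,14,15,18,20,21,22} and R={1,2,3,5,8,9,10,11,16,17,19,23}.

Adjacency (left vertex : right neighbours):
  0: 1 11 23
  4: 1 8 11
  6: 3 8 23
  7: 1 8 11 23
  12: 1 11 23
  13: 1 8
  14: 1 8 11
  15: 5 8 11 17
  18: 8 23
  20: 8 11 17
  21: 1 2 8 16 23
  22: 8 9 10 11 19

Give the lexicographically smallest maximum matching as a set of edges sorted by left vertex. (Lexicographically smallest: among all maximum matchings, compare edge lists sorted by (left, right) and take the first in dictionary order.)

Lex-smallest maximum matching: {(0,1), (4,8), (6,3), (7,11), (12,23), (15,5), (20,17), (21,2), (22,9)}

|M| = 9 (so the lex-smallest maximum matching has 9 edges)
process left vertices in ascending order; for each, take the smallest-labelled available neighbour that still permits 9 edges overall, or leave it unmatched if none does
lex-smallest matching: {0-1, 4-8, 6-3, 7-11, 12-23, 15-5, 20-17, 21-2, 22-9}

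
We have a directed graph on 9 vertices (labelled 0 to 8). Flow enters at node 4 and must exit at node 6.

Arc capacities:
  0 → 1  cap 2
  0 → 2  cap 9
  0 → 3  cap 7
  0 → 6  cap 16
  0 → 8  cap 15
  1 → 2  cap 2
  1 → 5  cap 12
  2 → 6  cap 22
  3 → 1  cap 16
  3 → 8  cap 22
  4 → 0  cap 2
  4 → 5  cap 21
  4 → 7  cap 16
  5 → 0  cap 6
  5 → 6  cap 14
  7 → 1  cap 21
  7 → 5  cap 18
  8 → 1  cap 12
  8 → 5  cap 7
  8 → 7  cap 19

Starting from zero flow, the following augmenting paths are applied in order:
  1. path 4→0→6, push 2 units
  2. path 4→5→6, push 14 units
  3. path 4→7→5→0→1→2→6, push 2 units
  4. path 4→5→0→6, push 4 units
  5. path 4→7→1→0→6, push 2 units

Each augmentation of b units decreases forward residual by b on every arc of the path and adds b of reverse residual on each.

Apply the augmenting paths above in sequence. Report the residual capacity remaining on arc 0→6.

Residual capacity of (0,6): 8

after path 1 (4→0→6, push 2): res(0,6)=14
after path 2 (4→5→6, push 14): res(0,6)=14
after path 3 (4→7→5→0→1→2→6, push 2): res(0,6)=14
after path 4 (4→5→0→6, push 4): res(0,6)=10
after path 5 (4→7→1→0→6, push 2): res(0,6)=8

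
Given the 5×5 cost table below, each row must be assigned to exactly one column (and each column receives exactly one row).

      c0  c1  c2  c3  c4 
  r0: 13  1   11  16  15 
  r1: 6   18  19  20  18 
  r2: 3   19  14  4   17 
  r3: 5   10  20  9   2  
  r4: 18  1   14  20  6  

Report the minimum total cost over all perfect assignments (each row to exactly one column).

Minimum assignment cost: 24

optimal assignment: row0→col2 (cost 11), row1→col0 (cost 6), row2→col3 (cost 4), row3→col4 (cost 2), row4→col1 (cost 1)
total = 11 + 6 + 4 + 2 + 1 = 24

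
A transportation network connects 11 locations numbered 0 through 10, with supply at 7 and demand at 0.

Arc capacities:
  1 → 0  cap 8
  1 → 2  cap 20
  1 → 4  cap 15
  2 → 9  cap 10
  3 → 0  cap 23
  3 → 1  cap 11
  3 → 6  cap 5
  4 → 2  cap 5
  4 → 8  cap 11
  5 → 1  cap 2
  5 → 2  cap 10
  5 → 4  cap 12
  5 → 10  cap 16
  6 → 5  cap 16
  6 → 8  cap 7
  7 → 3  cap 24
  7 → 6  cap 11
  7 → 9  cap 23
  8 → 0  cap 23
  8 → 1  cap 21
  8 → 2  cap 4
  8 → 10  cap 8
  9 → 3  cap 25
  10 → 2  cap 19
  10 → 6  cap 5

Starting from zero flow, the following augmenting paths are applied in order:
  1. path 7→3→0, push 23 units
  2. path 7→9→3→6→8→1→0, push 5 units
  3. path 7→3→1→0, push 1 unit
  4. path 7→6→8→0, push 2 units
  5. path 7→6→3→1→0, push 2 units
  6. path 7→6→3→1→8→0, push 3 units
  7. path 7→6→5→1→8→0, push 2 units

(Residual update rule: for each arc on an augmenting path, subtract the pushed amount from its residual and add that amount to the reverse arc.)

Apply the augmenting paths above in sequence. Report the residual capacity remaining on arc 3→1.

Residual capacity of (3,1): 5

after path 1 (7→3→0, push 23): res(3,1)=11
after path 2 (7→9→3→6→8→1→0, push 5): res(3,1)=11
after path 3 (7→3→1→0, push 1): res(3,1)=10
after path 4 (7→6→8→0, push 2): res(3,1)=10
after path 5 (7→6→3→1→0, push 2): res(3,1)=8
after path 6 (7→6→3→1→8→0, push 3): res(3,1)=5
after path 7 (7→6→5→1→8→0, push 2): res(3,1)=5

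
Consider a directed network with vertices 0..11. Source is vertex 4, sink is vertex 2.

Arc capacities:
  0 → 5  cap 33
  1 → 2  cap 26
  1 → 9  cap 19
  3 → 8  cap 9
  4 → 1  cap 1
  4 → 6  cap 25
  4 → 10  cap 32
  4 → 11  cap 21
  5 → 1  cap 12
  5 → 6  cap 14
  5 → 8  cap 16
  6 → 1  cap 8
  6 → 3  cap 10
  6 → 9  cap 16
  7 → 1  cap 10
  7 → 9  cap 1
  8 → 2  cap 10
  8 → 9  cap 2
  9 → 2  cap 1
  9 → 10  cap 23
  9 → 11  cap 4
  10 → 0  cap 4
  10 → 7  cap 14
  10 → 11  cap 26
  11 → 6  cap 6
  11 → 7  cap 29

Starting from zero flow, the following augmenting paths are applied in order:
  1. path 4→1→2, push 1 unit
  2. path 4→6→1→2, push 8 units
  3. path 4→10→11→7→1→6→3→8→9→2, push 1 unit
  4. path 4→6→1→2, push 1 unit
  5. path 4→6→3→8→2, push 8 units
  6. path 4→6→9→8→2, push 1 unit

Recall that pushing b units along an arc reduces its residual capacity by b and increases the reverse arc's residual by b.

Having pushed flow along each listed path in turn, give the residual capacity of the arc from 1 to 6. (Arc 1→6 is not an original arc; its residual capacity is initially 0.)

after path 1 (4→1→2, push 1): res(1,6)=0
after path 2 (4→6→1→2, push 8): res(1,6)=8
after path 3 (4→10→11→7→1→6→3→8→9→2, push 1): res(1,6)=7
after path 4 (4→6→1→2, push 1): res(1,6)=8
after path 5 (4→6→3→8→2, push 8): res(1,6)=8
after path 6 (4→6→9→8→2, push 1): res(1,6)=8

Residual capacity of (1,6): 8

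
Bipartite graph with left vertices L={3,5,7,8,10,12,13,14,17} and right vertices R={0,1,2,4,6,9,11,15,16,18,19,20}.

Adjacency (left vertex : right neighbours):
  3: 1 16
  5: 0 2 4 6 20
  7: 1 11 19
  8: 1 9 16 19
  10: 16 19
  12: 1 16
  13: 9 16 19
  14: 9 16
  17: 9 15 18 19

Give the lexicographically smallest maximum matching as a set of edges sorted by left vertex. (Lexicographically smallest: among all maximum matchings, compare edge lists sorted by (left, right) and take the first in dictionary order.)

Lex-smallest maximum matching: {(3,1), (5,0), (7,11), (8,9), (10,16), (13,19), (17,15)}

|M| = 7 (so the lex-smallest maximum matching has 7 edges)
process left vertices in ascending order; for each, take the smallest-labelled available neighbour that still permits 7 edges overall, or leave it unmatched if none does
lex-smallest matching: {3-1, 5-0, 7-11, 8-9, 10-16, 13-19, 17-15}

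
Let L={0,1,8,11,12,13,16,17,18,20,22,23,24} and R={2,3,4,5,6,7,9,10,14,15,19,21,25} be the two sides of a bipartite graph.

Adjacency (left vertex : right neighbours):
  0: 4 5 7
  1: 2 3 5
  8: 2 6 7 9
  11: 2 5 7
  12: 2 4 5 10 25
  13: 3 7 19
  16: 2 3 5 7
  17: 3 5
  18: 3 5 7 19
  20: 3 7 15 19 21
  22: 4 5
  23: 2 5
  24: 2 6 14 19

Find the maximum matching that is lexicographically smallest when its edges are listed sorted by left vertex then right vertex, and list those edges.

Lex-smallest maximum matching: {(0,4), (1,2), (8,6), (11,5), (12,10), (13,3), (16,7), (18,19), (20,15), (24,14)}

|M| = 10 (so the lex-smallest maximum matching has 10 edges)
process left vertices in ascending order; for each, take the smallest-labelled available neighbour that still permits 10 edges overall, or leave it unmatched if none does
lex-smallest matching: {0-4, 1-2, 8-6, 11-5, 12-10, 13-3, 16-7, 18-19, 20-15, 24-14}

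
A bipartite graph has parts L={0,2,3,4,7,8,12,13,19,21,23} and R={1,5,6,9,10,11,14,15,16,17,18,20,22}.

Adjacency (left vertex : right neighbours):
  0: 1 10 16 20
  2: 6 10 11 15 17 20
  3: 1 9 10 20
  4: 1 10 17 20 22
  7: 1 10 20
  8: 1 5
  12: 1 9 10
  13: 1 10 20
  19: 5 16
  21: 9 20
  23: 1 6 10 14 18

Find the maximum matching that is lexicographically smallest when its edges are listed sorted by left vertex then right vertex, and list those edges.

Lex-smallest maximum matching: {(0,1), (2,6), (3,9), (4,17), (7,10), (8,5), (13,20), (19,16), (23,14)}

|M| = 9 (so the lex-smallest maximum matching has 9 edges)
process left vertices in ascending order; for each, take the smallest-labelled available neighbour that still permits 9 edges overall, or leave it unmatched if none does
lex-smallest matching: {0-1, 2-6, 3-9, 4-17, 7-10, 8-5, 13-20, 19-16, 23-14}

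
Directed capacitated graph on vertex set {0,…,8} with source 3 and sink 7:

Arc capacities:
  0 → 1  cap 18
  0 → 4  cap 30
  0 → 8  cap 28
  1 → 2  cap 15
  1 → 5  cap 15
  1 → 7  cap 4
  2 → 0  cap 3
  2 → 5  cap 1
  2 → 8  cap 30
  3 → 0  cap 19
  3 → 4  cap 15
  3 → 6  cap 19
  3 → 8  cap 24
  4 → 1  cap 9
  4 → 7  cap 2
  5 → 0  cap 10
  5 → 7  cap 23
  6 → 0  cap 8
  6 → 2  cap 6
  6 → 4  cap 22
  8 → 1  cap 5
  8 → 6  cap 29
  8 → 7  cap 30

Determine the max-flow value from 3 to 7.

Maximum flow value: 52

augment #1: 3→4→7 bottleneck 2, total now 2
augment #2: 3→8→7 bottleneck 24, total now 26
augment #3: 3→0→1→7 bottleneck 4, total now 30
augment #4: 3→0→8→7 bottleneck 6, total now 36
augment #5: 3→0→1→5→7 bottleneck 9, total now 45
augment #6: 3→4→1→5→7 bottleneck 6, total now 51
augment #7: 3→6→2→5→7 bottleneck 1, total now 52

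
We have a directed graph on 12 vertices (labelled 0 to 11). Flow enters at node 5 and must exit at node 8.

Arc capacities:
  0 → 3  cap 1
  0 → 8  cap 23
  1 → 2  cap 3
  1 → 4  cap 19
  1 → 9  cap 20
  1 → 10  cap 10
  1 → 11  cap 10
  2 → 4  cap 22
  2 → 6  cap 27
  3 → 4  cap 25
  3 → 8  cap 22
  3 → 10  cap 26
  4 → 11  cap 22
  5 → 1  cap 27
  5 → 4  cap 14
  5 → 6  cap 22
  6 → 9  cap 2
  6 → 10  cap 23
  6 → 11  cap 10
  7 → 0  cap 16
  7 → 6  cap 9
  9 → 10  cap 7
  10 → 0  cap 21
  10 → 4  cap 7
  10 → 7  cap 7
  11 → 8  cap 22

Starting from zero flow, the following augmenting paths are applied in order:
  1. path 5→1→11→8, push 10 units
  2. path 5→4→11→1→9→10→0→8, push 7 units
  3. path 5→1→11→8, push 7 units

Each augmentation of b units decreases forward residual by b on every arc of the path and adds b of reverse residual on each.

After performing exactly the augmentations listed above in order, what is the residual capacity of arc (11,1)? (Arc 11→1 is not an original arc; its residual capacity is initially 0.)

Residual capacity of (11,1): 10

after path 1 (5→1→11→8, push 10): res(11,1)=10
after path 2 (5→4→11→1→9→10→0→8, push 7): res(11,1)=3
after path 3 (5→1→11→8, push 7): res(11,1)=10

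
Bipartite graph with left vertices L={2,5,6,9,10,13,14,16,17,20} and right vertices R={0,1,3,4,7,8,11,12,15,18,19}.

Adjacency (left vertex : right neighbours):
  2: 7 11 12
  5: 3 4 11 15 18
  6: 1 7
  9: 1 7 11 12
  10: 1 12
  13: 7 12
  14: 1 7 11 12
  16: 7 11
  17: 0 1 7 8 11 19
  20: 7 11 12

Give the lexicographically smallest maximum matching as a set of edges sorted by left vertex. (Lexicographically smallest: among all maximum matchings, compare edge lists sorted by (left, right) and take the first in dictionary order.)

Lex-smallest maximum matching: {(2,7), (5,3), (6,1), (9,11), (10,12), (17,0)}

|M| = 6 (so the lex-smallest maximum matching has 6 edges)
process left vertices in ascending order; for each, take the smallest-labelled available neighbour that still permits 6 edges overall, or leave it unmatched if none does
lex-smallest matching: {2-7, 5-3, 6-1, 9-11, 10-12, 17-0}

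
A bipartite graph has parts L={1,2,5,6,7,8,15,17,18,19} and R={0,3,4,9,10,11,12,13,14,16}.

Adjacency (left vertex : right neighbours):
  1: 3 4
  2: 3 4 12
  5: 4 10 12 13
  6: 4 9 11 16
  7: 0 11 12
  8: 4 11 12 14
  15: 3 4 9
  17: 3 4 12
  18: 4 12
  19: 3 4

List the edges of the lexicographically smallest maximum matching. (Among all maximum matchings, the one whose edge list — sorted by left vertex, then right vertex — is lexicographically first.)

Lex-smallest maximum matching: {(1,3), (2,4), (5,10), (6,11), (7,0), (8,14), (15,9), (17,12)}

|M| = 8 (so the lex-smallest maximum matching has 8 edges)
process left vertices in ascending order; for each, take the smallest-labelled available neighbour that still permits 8 edges overall, or leave it unmatched if none does
lex-smallest matching: {1-3, 2-4, 5-10, 6-11, 7-0, 8-14, 15-9, 17-12}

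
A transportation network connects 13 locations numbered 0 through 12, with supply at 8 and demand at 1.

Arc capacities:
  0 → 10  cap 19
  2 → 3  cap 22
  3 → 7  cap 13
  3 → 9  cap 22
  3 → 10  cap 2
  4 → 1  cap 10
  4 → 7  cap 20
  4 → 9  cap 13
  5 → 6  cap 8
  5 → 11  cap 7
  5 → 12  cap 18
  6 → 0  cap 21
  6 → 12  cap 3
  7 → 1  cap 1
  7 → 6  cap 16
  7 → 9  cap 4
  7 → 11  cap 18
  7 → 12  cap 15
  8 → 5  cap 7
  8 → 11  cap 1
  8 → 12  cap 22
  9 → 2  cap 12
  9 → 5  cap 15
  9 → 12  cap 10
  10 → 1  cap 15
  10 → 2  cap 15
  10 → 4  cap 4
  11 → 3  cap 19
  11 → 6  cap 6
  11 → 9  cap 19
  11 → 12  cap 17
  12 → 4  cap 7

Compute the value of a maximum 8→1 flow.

augment #1: 8→12→4→1 bottleneck 7, total now 7
augment #2: 8→11→3→7→1 bottleneck 1, total now 8
augment #3: 8→5→6→0→10→1 bottleneck 7, total now 15

Maximum flow value: 15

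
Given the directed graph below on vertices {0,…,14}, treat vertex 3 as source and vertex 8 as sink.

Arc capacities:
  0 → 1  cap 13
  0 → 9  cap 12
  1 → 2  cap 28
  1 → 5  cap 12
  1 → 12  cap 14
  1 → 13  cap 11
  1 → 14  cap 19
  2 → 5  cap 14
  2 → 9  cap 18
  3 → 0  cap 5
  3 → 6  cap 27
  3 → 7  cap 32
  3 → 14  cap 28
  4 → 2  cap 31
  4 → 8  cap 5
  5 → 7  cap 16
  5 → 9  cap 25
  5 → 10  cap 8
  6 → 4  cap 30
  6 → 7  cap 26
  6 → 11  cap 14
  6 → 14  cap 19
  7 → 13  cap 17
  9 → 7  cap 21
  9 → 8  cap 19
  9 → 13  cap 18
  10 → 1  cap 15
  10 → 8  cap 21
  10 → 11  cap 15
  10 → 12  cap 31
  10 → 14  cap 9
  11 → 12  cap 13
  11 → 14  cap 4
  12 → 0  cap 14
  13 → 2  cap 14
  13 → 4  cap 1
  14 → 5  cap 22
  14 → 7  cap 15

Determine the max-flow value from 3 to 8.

Maximum flow value: 32

augment #1: 3→0→9→8 bottleneck 5, total now 5
augment #2: 3→6→4→8 bottleneck 5, total now 10
augment #3: 3→14→5→9→8 bottleneck 14, total now 24
augment #4: 3→14→5→10→8 bottleneck 8, total now 32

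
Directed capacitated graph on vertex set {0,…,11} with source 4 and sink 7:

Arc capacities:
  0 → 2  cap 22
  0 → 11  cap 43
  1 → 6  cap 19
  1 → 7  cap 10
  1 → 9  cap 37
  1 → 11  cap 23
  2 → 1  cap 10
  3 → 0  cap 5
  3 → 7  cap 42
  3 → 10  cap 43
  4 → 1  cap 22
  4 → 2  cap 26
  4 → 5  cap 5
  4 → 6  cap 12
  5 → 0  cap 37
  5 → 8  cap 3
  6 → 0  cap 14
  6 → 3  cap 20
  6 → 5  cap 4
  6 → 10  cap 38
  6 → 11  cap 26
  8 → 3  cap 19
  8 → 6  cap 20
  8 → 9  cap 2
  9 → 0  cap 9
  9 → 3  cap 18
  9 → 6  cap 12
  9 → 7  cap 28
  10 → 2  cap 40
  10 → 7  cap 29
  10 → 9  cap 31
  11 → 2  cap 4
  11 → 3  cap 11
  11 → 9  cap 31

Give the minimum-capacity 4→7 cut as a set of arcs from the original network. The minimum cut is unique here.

augment #1: 4→1→7 push 10
augment #2: 4→1→9→7 push 12
augment #3: 4→6→3→7 push 12
augment #4: 4→2→1→9→7 push 10
augment #5: 4→5→8→3→7 push 3
augment #6: 4→5→0→11→3→7 push 2
max flow = 49; residual-reachable set from 4 gives S-side
cut edges (S→T): {(2,1), (4,1), (4,5), (4,6)} total cap 49

Min-cut arcs: {(2,1), (4,1), (4,5), (4,6)} (total capacity 49)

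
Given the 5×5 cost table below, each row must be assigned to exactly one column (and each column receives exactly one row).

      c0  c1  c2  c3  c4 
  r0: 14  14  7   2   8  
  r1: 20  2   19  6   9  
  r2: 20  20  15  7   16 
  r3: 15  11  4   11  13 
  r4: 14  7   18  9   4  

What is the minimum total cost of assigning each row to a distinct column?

Minimum assignment cost: 31

optimal assignment: row0→col0 (cost 14), row1→col1 (cost 2), row2→col3 (cost 7), row3→col2 (cost 4), row4→col4 (cost 4)
total = 14 + 2 + 7 + 4 + 4 = 31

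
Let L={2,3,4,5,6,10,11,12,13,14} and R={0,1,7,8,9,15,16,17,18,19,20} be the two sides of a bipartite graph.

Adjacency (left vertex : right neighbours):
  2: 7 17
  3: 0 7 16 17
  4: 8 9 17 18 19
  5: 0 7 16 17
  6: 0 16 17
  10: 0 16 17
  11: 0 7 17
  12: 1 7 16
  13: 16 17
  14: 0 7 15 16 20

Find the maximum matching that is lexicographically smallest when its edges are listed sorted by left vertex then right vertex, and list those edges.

|M| = 7 (so the lex-smallest maximum matching has 7 edges)
process left vertices in ascending order; for each, take the smallest-labelled available neighbour that still permits 7 edges overall, or leave it unmatched if none does
lex-smallest matching: {2-7, 3-0, 4-8, 5-16, 6-17, 12-1, 14-15}

Lex-smallest maximum matching: {(2,7), (3,0), (4,8), (5,16), (6,17), (12,1), (14,15)}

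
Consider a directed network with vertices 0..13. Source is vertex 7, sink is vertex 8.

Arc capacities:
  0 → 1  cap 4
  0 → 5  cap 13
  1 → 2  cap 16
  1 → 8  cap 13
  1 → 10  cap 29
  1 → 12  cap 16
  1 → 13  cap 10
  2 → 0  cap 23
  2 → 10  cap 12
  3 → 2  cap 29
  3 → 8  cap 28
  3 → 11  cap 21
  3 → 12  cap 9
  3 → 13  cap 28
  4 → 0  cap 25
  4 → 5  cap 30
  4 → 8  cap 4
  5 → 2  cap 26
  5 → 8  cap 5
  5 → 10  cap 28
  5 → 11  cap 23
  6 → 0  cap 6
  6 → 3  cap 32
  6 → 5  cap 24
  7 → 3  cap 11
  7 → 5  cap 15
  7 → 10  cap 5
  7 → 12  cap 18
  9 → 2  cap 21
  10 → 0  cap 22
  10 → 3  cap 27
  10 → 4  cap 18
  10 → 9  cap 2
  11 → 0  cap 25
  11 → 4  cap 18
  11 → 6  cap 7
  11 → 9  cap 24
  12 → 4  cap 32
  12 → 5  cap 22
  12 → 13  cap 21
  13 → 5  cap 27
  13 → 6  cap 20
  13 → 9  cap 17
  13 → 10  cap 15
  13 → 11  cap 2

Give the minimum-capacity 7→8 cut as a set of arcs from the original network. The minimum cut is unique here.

Min-cut arcs: {(0,1), (3,8), (4,8), (5,8)} (total capacity 41)

augment #1: 7→3→8 push 11
augment #2: 7→5→8 push 5
augment #3: 7→10→3→8 push 5
augment #4: 7→12→4→8 push 4
augment #5: 7→5→10→3→8 push 10
augment #6: 7→12→4→0→1→8 push 4
augment #7: 7→12→5→10→3→8 push 2
max flow = 41; residual-reachable set from 7 gives S-side
cut edges (S→T): {(0,1), (3,8), (4,8), (5,8)} total cap 41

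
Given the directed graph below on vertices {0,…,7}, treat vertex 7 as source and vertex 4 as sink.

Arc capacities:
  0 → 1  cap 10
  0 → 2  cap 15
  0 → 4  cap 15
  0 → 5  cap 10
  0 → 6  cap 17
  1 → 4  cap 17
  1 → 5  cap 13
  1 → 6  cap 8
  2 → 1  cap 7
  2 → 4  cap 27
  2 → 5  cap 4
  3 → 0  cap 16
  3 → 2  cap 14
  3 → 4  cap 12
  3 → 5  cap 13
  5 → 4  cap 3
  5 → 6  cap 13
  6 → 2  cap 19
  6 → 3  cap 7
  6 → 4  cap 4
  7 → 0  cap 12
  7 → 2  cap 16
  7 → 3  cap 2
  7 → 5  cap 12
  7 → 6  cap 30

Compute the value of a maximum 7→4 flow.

Maximum flow value: 62

augment #1: 7→0→4 bottleneck 12, total now 12
augment #2: 7→2→4 bottleneck 16, total now 28
augment #3: 7→3→4 bottleneck 2, total now 30
augment #4: 7→5→4 bottleneck 3, total now 33
augment #5: 7→6→4 bottleneck 4, total now 37
augment #6: 7→6→2→4 bottleneck 11, total now 48
augment #7: 7→6→3→4 bottleneck 7, total now 55
augment #8: 7→6→2→1→4 bottleneck 7, total now 62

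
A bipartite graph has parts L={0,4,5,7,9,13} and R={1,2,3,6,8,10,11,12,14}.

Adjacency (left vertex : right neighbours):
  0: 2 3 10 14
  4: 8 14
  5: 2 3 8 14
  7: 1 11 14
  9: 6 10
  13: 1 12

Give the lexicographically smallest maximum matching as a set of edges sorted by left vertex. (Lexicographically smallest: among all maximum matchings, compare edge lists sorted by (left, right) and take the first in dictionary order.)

Lex-smallest maximum matching: {(0,2), (4,8), (5,3), (7,1), (9,6), (13,12)}

|M| = 6 (so the lex-smallest maximum matching has 6 edges)
process left vertices in ascending order; for each, take the smallest-labelled available neighbour that still permits 6 edges overall, or leave it unmatched if none does
lex-smallest matching: {0-2, 4-8, 5-3, 7-1, 9-6, 13-12}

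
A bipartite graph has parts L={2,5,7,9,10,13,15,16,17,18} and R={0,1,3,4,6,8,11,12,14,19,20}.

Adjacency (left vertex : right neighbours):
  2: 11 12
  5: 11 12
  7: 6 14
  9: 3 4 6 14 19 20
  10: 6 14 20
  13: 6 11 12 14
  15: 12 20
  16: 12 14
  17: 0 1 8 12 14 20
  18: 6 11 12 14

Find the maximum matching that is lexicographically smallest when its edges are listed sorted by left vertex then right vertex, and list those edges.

|M| = 7 (so the lex-smallest maximum matching has 7 edges)
process left vertices in ascending order; for each, take the smallest-labelled available neighbour that still permits 7 edges overall, or leave it unmatched if none does
lex-smallest matching: {2-11, 5-12, 7-6, 9-3, 10-14, 15-20, 17-0}

Lex-smallest maximum matching: {(2,11), (5,12), (7,6), (9,3), (10,14), (15,20), (17,0)}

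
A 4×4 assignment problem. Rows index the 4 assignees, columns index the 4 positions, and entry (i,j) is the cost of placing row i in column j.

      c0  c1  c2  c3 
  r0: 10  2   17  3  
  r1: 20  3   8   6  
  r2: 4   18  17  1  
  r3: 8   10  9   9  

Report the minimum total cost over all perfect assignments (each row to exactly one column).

one of 2 optimal assignments: row0→col1 (cost 2), row1→col2 (cost 8), row2→col3 (cost 1), row3→col0 (cost 8)
total = 2 + 8 + 1 + 8 = 19

Minimum assignment cost: 19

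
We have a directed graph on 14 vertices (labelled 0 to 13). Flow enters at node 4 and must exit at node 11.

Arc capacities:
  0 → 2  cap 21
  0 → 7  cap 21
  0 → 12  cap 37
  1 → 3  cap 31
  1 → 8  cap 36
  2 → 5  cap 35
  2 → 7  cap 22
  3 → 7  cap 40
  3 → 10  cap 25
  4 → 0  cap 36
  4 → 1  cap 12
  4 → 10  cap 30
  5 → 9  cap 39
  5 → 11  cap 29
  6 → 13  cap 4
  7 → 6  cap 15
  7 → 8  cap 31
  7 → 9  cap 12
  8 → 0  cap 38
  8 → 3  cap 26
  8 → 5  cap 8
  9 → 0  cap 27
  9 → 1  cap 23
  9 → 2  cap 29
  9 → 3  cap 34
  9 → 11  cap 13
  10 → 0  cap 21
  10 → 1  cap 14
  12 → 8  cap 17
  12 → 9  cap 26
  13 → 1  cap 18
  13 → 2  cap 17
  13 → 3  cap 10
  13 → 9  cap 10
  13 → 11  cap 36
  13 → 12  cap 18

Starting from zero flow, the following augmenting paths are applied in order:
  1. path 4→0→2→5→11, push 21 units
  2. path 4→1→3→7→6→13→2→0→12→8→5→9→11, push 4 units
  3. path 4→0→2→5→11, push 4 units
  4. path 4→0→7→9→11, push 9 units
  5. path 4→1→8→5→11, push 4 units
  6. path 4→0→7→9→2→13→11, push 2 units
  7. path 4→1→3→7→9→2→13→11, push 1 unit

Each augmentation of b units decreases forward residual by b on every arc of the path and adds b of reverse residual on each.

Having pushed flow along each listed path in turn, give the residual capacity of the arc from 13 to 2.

Residual capacity of (13,2): 16

after path 1 (4→0→2→5→11, push 21): res(13,2)=17
after path 2 (4→1→3→7→6→13→2→0→12→8→5→9→11, push 4): res(13,2)=13
after path 3 (4→0→2→5→11, push 4): res(13,2)=13
after path 4 (4→0→7→9→11, push 9): res(13,2)=13
after path 5 (4→1→8→5→11, push 4): res(13,2)=13
after path 6 (4→0→7→9→2→13→11, push 2): res(13,2)=15
after path 7 (4→1→3→7→9→2→13→11, push 1): res(13,2)=16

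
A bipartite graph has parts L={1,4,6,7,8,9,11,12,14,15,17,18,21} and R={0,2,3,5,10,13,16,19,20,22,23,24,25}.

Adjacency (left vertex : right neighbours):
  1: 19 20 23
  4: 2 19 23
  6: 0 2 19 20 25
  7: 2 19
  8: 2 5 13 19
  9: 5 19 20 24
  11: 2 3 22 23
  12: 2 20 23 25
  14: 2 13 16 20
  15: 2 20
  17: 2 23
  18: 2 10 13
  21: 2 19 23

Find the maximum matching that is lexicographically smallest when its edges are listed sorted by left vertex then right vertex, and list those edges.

Lex-smallest maximum matching: {(1,19), (4,2), (6,0), (8,5), (9,24), (11,3), (12,25), (14,13), (15,20), (17,23), (18,10)}

|M| = 11 (so the lex-smallest maximum matching has 11 edges)
process left vertices in ascending order; for each, take the smallest-labelled available neighbour that still permits 11 edges overall, or leave it unmatched if none does
lex-smallest matching: {1-19, 4-2, 6-0, 8-5, 9-24, 11-3, 12-25, 14-13, 15-20, 17-23, 18-10}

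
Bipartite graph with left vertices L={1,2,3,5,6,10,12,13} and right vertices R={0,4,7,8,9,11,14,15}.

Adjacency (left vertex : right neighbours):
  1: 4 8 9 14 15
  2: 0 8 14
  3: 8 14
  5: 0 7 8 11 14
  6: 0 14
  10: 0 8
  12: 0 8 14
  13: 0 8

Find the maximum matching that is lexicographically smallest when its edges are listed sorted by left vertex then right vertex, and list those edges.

Lex-smallest maximum matching: {(1,4), (2,0), (3,8), (5,7), (6,14)}

|M| = 5 (so the lex-smallest maximum matching has 5 edges)
process left vertices in ascending order; for each, take the smallest-labelled available neighbour that still permits 5 edges overall, or leave it unmatched if none does
lex-smallest matching: {1-4, 2-0, 3-8, 5-7, 6-14}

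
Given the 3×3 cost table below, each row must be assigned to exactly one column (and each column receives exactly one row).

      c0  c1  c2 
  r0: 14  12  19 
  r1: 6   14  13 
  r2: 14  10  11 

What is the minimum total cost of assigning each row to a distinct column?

Minimum assignment cost: 29

optimal assignment: row0→col1 (cost 12), row1→col0 (cost 6), row2→col2 (cost 11)
total = 12 + 6 + 11 = 29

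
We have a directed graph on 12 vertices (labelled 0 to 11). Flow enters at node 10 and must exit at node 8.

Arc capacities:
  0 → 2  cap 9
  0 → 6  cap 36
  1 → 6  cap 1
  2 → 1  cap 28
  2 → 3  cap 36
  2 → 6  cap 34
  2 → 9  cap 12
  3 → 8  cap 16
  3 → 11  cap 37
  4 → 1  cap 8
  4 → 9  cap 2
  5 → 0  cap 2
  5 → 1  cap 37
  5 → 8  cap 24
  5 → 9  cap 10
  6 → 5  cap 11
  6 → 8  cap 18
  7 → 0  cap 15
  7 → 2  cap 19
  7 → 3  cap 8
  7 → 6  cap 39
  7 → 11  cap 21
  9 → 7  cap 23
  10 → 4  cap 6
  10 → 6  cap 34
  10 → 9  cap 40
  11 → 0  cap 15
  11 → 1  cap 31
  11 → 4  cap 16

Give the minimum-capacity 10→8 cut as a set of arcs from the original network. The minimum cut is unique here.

Min-cut arcs: {(3,8), (6,5), (6,8)} (total capacity 45)

augment #1: 10→6→8 push 18
augment #2: 10→6→5→8 push 11
augment #3: 10→9→7→3→8 push 8
augment #4: 10→9→7→2→3→8 push 8
max flow = 45; residual-reachable set from 10 gives S-side
cut edges (S→T): {(3,8), (6,5), (6,8)} total cap 45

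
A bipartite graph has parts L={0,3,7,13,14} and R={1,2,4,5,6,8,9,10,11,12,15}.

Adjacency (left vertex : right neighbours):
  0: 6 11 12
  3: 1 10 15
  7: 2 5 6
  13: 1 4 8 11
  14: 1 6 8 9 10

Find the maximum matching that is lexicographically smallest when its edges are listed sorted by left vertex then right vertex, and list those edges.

|M| = 5 (so the lex-smallest maximum matching has 5 edges)
process left vertices in ascending order; for each, take the smallest-labelled available neighbour that still permits 5 edges overall, or leave it unmatched if none does
lex-smallest matching: {0-6, 3-1, 7-2, 13-4, 14-8}

Lex-smallest maximum matching: {(0,6), (3,1), (7,2), (13,4), (14,8)}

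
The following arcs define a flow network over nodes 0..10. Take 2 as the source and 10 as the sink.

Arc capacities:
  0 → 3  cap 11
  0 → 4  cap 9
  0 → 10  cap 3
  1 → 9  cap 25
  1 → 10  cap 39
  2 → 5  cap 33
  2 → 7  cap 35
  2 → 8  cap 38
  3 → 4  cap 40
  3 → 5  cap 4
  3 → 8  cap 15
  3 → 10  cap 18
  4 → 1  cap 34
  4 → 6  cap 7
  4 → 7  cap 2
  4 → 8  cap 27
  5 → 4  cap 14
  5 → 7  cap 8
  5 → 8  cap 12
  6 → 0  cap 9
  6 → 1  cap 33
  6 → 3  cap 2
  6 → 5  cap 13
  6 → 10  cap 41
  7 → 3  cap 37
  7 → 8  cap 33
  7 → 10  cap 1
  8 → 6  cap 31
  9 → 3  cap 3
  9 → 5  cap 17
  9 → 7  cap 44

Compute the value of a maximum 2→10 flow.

Maximum flow value: 83

augment #1: 2→7→10 bottleneck 1, total now 1
augment #2: 2→7→3→10 bottleneck 18, total now 19
augment #3: 2→8→6→10 bottleneck 31, total now 50
augment #4: 2→5→4→1→10 bottleneck 14, total now 64
augment #5: 2→7→3→4→1→10 bottleneck 16, total now 80
augment #6: 2→5→7→3→4→1→10 bottleneck 3, total now 83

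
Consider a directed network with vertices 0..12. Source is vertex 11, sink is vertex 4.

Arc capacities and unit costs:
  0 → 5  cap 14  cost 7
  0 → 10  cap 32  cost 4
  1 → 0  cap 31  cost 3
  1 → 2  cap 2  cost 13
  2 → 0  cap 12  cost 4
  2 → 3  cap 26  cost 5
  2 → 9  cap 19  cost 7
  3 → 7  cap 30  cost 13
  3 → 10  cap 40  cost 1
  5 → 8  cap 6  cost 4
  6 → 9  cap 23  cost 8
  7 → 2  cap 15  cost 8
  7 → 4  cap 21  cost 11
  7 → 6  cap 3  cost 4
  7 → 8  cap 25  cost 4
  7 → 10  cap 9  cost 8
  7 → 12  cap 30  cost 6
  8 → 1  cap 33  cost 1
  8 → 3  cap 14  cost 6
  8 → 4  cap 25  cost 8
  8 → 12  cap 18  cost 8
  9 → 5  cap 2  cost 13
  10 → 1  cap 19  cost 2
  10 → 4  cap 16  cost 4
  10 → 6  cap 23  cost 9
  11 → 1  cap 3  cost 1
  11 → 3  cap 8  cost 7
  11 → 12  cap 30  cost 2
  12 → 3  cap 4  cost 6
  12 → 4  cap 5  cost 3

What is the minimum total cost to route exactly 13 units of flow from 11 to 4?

shortest-cost path #1: 11→12→4 push 5 @ unit cost 5 (adds 25)
shortest-cost path #2: 11→3→10→4 push 8 @ unit cost 12 (adds 96)
total cost = 121

Minimum cost for 13 units: 121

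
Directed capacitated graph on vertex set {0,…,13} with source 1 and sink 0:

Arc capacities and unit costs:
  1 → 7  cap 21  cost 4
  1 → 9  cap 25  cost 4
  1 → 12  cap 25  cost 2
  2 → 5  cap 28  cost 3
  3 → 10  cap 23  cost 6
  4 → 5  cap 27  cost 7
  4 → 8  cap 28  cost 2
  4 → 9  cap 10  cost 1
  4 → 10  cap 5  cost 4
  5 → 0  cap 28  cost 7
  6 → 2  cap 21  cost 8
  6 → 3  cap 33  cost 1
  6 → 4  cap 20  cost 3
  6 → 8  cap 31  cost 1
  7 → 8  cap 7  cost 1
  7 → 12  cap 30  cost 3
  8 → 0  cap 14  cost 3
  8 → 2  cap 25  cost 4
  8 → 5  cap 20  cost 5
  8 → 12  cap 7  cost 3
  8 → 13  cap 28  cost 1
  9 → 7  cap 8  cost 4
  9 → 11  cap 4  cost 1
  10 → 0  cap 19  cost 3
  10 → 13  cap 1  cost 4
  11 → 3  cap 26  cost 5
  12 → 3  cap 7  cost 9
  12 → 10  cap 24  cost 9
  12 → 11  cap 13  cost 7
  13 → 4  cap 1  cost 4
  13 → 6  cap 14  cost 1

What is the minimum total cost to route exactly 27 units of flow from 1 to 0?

Minimum cost for 27 units: 342

shortest-cost path #1: 1→7→8→0 push 7 @ unit cost 8 (adds 56)
shortest-cost path #2: 1→12→10→0 push 19 @ unit cost 14 (adds 266)
shortest-cost path #3: 1→12→10→13→6→8→0 push 1 @ unit cost 20 (adds 20)
total cost = 342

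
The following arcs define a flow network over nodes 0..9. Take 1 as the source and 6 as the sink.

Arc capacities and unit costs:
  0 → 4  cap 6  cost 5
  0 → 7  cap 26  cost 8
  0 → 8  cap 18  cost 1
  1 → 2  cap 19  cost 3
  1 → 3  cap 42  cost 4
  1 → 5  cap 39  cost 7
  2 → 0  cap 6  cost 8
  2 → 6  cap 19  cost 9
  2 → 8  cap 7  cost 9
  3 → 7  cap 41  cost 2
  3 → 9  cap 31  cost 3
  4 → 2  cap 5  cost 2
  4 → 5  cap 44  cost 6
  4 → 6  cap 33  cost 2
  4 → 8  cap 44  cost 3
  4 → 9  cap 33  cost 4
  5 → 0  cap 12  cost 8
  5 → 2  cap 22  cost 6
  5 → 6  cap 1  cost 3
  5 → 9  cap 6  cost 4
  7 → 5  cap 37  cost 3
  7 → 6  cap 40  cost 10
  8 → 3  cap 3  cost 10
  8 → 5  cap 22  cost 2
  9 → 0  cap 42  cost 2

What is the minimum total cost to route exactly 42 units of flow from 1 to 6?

shortest-cost path #1: 1→5→6 push 1 @ unit cost 10 (adds 10)
shortest-cost path #2: 1→2→6 push 19 @ unit cost 12 (adds 228)
shortest-cost path #3: 1→3→7→6 push 22 @ unit cost 16 (adds 352)
total cost = 590

Minimum cost for 42 units: 590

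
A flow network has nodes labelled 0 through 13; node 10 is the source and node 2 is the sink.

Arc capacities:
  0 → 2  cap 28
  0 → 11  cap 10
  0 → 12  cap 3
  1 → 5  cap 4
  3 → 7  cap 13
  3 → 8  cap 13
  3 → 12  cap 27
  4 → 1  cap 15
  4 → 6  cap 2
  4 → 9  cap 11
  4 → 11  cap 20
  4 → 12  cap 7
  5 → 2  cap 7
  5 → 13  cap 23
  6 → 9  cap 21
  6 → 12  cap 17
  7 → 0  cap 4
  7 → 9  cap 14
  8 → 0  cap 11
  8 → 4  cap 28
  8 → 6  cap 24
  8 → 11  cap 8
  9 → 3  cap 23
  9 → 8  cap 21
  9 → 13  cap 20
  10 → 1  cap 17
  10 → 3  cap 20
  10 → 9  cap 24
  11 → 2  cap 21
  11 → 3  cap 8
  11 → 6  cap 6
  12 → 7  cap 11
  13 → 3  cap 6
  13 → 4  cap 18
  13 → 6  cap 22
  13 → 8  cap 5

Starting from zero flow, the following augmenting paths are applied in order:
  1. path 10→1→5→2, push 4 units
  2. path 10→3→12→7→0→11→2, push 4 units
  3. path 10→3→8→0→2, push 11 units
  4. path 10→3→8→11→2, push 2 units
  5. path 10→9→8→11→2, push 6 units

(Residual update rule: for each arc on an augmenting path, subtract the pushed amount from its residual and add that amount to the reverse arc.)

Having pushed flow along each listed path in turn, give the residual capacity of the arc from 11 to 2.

Residual capacity of (11,2): 9

after path 1 (10→1→5→2, push 4): res(11,2)=21
after path 2 (10→3→12→7→0→11→2, push 4): res(11,2)=17
after path 3 (10→3→8→0→2, push 11): res(11,2)=17
after path 4 (10→3→8→11→2, push 2): res(11,2)=15
after path 5 (10→9→8→11→2, push 6): res(11,2)=9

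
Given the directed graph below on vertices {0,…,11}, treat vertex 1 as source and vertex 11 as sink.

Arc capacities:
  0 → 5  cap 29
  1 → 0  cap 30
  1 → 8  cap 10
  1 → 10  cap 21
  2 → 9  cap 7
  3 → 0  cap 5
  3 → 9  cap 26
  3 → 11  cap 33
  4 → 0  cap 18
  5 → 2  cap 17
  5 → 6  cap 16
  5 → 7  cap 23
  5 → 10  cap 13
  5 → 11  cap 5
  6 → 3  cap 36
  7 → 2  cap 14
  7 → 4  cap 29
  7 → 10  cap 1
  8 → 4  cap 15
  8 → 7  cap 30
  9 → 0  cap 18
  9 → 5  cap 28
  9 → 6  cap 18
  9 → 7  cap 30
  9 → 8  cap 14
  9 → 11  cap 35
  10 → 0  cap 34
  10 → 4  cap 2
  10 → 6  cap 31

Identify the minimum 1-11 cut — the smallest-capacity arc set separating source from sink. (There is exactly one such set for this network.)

Min-cut arcs: {(2,9), (5,11), (6,3)} (total capacity 48)

augment #1: 1→0→5→11 push 5
augment #2: 1→10→6→3→11 push 21
augment #3: 1→0→5→2→9→11 push 7
augment #4: 1→0→5→6→3→11 push 12
augment #5: 1→0→5→6→3→9→11 push 3
max flow = 48; residual-reachable set from 1 gives S-side
cut edges (S→T): {(2,9), (5,11), (6,3)} total cap 48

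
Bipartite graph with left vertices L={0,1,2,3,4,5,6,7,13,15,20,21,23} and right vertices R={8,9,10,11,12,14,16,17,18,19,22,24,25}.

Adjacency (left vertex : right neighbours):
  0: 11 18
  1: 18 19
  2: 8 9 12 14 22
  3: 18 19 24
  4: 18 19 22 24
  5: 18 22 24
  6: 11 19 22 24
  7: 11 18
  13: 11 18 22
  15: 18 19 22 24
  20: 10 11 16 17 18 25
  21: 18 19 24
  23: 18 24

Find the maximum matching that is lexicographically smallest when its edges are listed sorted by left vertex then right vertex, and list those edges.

Lex-smallest maximum matching: {(0,11), (1,18), (2,8), (3,19), (4,22), (5,24), (20,10)}

|M| = 7 (so the lex-smallest maximum matching has 7 edges)
process left vertices in ascending order; for each, take the smallest-labelled available neighbour that still permits 7 edges overall, or leave it unmatched if none does
lex-smallest matching: {0-11, 1-18, 2-8, 3-19, 4-22, 5-24, 20-10}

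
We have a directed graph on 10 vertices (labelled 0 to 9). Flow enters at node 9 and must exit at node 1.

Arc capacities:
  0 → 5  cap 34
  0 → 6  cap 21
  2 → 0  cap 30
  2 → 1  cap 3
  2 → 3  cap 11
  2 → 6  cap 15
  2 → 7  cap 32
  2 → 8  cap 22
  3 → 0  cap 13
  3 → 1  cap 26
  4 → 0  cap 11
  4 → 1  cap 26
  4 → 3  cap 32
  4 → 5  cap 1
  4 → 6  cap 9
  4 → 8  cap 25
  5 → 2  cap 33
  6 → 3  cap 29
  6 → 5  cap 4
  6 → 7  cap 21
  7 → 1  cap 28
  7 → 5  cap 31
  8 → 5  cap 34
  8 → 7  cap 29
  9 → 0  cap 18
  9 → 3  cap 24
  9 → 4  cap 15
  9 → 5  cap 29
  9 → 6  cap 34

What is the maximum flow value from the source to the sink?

Maximum flow value: 72

augment #1: 9→3→1 bottleneck 24, total now 24
augment #2: 9→4→1 bottleneck 15, total now 39
augment #3: 9→5→2→1 bottleneck 3, total now 42
augment #4: 9→6→3→1 bottleneck 2, total now 44
augment #5: 9→6→7→1 bottleneck 21, total now 65
augment #6: 9→5→2→7→1 bottleneck 7, total now 72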